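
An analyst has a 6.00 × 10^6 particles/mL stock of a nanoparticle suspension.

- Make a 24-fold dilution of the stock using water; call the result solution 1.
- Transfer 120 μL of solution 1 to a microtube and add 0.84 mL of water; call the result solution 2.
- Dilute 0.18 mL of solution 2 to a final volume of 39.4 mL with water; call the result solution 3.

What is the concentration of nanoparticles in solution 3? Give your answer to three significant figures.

143 particles/mL

Step 1: 24-fold → factor 24
Step 2: 120 μL + 0.84 mL = 960 μL total → factor 960/120 = 8
Step 3: 0.18 mL brought to 39.4 mL → factor 39.4/0.18 = 218.89
Overall dilution factor = 24 × 8 × 218.89 = 42027
Final = 6.00 × 10^6 particles/mL / 42027 = 143 particles/mL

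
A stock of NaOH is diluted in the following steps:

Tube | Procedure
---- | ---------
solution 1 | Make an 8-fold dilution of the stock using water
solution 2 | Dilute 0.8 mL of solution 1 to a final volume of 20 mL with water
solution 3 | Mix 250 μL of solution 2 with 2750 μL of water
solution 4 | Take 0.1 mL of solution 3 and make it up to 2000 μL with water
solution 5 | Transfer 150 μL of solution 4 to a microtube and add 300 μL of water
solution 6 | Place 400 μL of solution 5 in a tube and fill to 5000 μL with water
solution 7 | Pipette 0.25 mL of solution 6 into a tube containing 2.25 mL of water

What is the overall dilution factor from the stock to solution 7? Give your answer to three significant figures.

1.80 × 10^7

Step 1: 8-fold → factor 8
Step 2: 0.8 mL brought to 20 mL → factor 20/0.8 = 25
Step 3: 250 μL + 2750 μL = 3000 μL total → factor 3000/250 = 12
Step 4: 0.1 mL brought to 2000 μL → factor 2/0.1 = 20
Step 5: 150 μL + 300 μL = 450 μL total → factor 450/150 = 3
Step 6: 400 μL brought to 5000 μL → factor 5000/400 = 12.5
Step 7: 0.25 mL + 2.25 mL = 2.5 mL total → factor 2.5/0.25 = 10
Overall dilution factor = 8 × 25 × 12 × 20 × 3 × 12.5 × 10 = 1.8 × 10^7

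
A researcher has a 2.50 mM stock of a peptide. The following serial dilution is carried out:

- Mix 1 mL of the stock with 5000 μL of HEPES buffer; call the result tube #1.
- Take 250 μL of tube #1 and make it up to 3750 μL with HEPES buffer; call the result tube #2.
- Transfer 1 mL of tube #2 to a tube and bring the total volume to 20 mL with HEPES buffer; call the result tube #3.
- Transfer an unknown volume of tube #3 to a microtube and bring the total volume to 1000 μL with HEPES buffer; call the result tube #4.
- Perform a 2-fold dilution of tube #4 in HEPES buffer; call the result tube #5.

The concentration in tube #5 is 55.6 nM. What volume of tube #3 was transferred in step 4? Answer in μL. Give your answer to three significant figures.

80.1 μL

Step 1: 1 mL + 5000 μL = 6 mL total → factor 6/1 = 6
Step 2: 250 μL brought to 3750 μL → factor 3750/250 = 15
Step 3: 1 mL brought to 20 mL → factor 20/1 = 20
Step 4: v brought to 1000 μL → factor = 1000 μL/v
Step 5: 2-fold → factor 2
Product of known-step factors = 3600
Overall factor = 2.50 mM / (55.6 nM) = 44964
Step-4 factor = 44964 / 3600 = 12.49
v = 1000 μL / 12.49 = 80.1 μL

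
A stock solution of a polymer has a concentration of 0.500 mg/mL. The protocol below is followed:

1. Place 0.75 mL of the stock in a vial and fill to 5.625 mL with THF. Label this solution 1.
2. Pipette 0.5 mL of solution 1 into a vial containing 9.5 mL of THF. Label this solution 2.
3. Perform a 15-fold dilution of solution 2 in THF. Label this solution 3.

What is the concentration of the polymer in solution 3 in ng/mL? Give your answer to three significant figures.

222 ng/mL

Step 1: 0.75 mL brought to 5.625 mL → factor 5.625/0.75 = 7.5
Step 2: 0.5 mL + 9.5 mL = 10 mL total → factor 10/0.5 = 20
Step 3: 15-fold → factor 15
Dilution factor through solution 3 = 7.5 × 20 × 15 = 2250
[solution 3] = 0.500 mg/mL / 2250 = 0.0002222 mg/mL = 222 ng/mL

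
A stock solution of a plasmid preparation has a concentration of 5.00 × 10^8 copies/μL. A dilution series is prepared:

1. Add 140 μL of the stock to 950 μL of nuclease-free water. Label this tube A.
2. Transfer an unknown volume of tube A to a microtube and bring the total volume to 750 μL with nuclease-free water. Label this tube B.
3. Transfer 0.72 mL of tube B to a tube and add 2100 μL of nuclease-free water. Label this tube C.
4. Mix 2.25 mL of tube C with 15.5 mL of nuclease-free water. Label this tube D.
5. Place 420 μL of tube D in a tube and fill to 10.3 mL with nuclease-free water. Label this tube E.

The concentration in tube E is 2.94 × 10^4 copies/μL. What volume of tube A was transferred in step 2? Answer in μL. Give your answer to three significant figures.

260 μL

Step 1: 140 μL + 950 μL = 1090 μL total → factor 1090/140 = 7.7857
Step 2: v brought to 750 μL → factor = 750 μL/v
Step 3: 0.72 mL + 2100 μL = 2.82 mL total → factor 2.82/0.72 = 3.9167
Step 4: 2.25 mL + 15.5 mL = 17.75 mL total → factor 17.75/2.25 = 7.8889
Step 5: 420 μL brought to 10.3 mL → factor 10300/420 = 24.524
Product of known-step factors = 5899.5
Overall factor = 5.00 × 10^8 copies/μL / (2.94 × 10^4 copies/μL) = 17007
Step-2 factor = 17007 / 5899.5 = 2.8827
v = 750 μL / 2.8827 = 260 μL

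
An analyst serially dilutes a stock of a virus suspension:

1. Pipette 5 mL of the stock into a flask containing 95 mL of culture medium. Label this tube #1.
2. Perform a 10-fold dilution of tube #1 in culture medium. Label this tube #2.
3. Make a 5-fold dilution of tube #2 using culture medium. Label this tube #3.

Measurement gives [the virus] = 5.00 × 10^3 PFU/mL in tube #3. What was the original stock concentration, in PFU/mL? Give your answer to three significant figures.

5.00 × 10^6 PFU/mL

Step 1: 5 mL + 95 mL = 100 mL total → factor 100/5 = 20
Step 2: 10-fold → factor 10
Step 3: 5-fold → factor 5
Overall dilution factor = 20 × 10 × 5 = 1000
Stock = 5.00 × 10^3 PFU/mL × 1000 = 5.00 × 10^6 PFU/mL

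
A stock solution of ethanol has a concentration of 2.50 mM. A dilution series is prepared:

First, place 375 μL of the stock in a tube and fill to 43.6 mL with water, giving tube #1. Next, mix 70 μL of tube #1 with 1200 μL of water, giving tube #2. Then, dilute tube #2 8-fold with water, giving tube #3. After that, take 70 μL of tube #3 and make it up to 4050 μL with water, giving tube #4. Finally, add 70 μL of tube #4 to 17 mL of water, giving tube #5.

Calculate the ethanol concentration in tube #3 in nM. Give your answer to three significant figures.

148 nM

Step 1: 375 μL brought to 43.6 mL → factor 43600/375 = 116.27
Step 2: 70 μL + 1200 μL = 1270 μL total → factor 1270/70 = 18.143
Step 3: 8-fold → factor 8
Dilution factor through tube #3 = 116.27 × 18.143 × 8 = 16875
[tube #3] = 2.50 mM / 16875 = 0.0001481 mM = 148 nM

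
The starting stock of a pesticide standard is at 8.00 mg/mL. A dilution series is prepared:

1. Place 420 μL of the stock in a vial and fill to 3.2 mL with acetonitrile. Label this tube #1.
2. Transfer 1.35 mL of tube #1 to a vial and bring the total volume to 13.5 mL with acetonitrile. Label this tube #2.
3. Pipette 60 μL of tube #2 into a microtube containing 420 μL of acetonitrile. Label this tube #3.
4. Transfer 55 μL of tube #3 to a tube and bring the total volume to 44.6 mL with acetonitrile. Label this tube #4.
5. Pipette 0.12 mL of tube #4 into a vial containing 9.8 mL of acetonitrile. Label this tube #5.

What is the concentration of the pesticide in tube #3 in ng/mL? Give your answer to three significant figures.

Step 1: 420 μL brought to 3.2 mL → factor 3200/420 = 7.619
Step 2: 1.35 mL brought to 13.5 mL → factor 13.5/1.35 = 10
Step 3: 60 μL + 420 μL = 480 μL total → factor 480/60 = 8
Dilution factor through tube #3 = 7.619 × 10 × 8 = 609.52
[tube #3] = 8.00 mg/mL / 609.52 = 0.01312 mg/mL = 1.31 × 10^4 ng/mL

1.31 × 10^4 ng/mL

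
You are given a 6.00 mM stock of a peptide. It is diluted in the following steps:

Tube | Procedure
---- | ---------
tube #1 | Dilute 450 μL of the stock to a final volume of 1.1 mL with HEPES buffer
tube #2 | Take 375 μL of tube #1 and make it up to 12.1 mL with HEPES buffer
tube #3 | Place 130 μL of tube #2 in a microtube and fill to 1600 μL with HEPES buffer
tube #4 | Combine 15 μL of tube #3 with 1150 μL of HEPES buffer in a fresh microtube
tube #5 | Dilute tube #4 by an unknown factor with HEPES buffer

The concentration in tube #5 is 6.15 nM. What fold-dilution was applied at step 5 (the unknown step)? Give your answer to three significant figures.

Step 1: 450 μL brought to 1.1 mL → factor 1100/450 = 2.4444
Step 2: 375 μL brought to 12.1 mL → factor 12100/375 = 32.267
Step 3: 130 μL brought to 1600 μL → factor 1600/130 = 12.308
Step 4: 15 μL + 1150 μL = 1165 μL total → factor 1165/15 = 77.667
Step 5: unknown factor x
Product of known-step factors = 75396
Overall factor = 6.00 mM / (6.15 nM) = 9.7561 × 10^5
x = 9.7561 × 10^5 / 75396 = 12.9

12.9-fold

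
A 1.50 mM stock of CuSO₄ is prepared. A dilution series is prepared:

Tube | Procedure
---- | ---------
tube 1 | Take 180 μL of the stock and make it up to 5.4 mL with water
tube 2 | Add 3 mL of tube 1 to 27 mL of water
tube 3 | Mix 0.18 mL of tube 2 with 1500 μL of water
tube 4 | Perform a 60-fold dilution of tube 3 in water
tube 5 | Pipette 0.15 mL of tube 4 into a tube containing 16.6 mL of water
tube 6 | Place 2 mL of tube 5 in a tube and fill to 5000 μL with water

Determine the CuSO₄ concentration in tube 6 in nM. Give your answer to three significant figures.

0.0320 nM

Step 1: 180 μL brought to 5.4 mL → factor 5400/180 = 30
Step 2: 3 mL + 27 mL = 30 mL total → factor 30/3 = 10
Step 3: 0.18 mL + 1500 μL = 1.68 mL total → factor 1.68/0.18 = 9.3333
Step 4: 60-fold → factor 60
Step 5: 0.15 mL + 16.6 mL = 16.75 mL total → factor 16.75/0.15 = 111.67
Step 6: 2 mL brought to 5000 μL → factor 5/2 = 2.5
Overall dilution factor = 30 × 10 × 9.3333 × 60 × 111.67 × 2.5 = 4.69 × 10^7
Final = 1.50 mM / 4.69 × 10^7 = 3.198 × 10^-8 mM = 0.0320 nM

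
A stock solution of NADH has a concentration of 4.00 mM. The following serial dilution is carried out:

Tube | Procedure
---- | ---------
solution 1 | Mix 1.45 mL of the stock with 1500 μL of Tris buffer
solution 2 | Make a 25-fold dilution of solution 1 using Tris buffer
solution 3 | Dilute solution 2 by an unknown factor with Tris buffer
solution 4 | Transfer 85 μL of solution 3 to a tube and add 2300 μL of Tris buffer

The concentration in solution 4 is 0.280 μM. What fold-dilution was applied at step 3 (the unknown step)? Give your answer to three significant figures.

10.0-fold

Step 1: 1.45 mL + 1500 μL = 2.95 mL total → factor 2.95/1.45 = 2.0345
Step 2: 25-fold → factor 25
Step 3: unknown factor x
Step 4: 85 μL + 2300 μL = 2385 μL total → factor 2385/85 = 28.059
Product of known-step factors = 1427.1
Overall factor = 4.00 mM / (0.280 μM) = 14286
x = 14286 / 1427.1 = 10.0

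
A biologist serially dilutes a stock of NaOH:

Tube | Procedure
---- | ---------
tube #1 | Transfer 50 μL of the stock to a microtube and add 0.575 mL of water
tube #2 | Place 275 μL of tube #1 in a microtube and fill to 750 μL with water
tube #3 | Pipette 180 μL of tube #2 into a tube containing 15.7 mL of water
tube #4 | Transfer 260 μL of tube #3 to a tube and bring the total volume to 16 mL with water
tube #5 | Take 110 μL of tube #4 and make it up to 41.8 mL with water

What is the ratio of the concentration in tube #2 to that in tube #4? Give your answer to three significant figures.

Step 1: 50 μL + 0.575 mL = 625 μL total → factor 625/50 = 12.5
Step 2: 275 μL brought to 750 μL → factor 750/275 = 2.7273
Step 3: 180 μL + 15.7 mL = 15880 μL total → factor 15880/180 = 88.222
Step 4: 260 μL brought to 16 mL → factor 16000/260 = 61.538
Dilution factor to tube #2 = 34.091; to tube #4 = 1.8508 × 10^5
[tube #2]/[tube #4] = (factor to tube #4)/(factor to tube #2) = 1.8508 × 10^5/34.091 = 5.43 × 10^3

5.43 × 10^3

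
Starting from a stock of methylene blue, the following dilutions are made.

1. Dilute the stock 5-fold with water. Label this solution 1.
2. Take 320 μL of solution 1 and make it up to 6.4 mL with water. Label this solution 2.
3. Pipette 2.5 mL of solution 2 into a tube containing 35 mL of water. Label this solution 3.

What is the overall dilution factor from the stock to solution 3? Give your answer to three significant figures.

1.50 × 10^3

Step 1: 5-fold → factor 5
Step 2: 320 μL brought to 6.4 mL → factor 6400/320 = 20
Step 3: 2.5 mL + 35 mL = 37.5 mL total → factor 37.5/2.5 = 15
Overall dilution factor = 5 × 20 × 15 = 1500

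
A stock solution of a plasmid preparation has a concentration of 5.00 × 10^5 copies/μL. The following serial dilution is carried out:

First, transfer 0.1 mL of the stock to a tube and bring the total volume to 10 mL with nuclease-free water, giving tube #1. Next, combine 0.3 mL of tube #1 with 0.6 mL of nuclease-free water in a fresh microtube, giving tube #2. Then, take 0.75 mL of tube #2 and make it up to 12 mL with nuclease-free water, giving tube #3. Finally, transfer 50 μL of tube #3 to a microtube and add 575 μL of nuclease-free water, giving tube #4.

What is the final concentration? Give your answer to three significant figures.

Step 1: 0.1 mL brought to 10 mL → factor 10/0.1 = 100
Step 2: 0.3 mL + 0.6 mL = 0.9 mL total → factor 0.9/0.3 = 3
Step 3: 0.75 mL brought to 12 mL → factor 12/0.75 = 16
Step 4: 50 μL + 575 μL = 625 μL total → factor 625/50 = 12.5
Overall dilution factor = 100 × 3 × 16 × 12.5 = 60000
Final = 5.00 × 10^5 copies/μL / 60000 = 8.33 copies/μL

8.33 copies/μL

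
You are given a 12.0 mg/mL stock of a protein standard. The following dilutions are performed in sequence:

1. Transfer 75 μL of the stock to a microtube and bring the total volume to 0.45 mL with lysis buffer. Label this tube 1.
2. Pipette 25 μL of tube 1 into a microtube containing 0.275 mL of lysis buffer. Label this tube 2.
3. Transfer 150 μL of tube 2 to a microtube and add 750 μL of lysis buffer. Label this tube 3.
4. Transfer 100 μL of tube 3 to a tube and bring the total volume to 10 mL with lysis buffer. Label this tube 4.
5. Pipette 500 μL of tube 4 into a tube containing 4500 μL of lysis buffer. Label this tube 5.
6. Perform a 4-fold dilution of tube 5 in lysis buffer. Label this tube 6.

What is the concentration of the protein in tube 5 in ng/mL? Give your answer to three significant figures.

27.8 ng/mL

Step 1: 75 μL brought to 0.45 mL → factor 450/75 = 6
Step 2: 25 μL + 0.275 mL = 300 μL total → factor 300/25 = 12
Step 3: 150 μL + 750 μL = 900 μL total → factor 900/150 = 6
Step 4: 100 μL brought to 10 mL → factor 10000/100 = 100
Step 5: 500 μL + 4500 μL = 5000 μL total → factor 5000/500 = 10
Dilution factor through tube 5 = 6 × 12 × 6 × 100 × 10 = 4.32 × 10^5
[tube 5] = 12.0 mg/mL / 4.32 × 10^5 = 2.778 × 10^-5 mg/mL = 27.8 ng/mL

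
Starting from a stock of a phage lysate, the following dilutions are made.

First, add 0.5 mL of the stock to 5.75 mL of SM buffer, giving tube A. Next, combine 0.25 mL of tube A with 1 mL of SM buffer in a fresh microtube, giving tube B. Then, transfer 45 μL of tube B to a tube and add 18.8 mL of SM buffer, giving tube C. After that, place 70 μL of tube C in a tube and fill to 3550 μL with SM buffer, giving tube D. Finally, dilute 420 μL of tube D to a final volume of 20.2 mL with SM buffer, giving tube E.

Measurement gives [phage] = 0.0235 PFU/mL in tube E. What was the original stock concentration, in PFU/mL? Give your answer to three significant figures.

Step 1: 0.5 mL + 5.75 mL = 6.25 mL total → factor 6.25/0.5 = 12.5
Step 2: 0.25 mL + 1 mL = 1.25 mL total → factor 1.25/0.25 = 5
Step 3: 45 μL + 18.8 mL = 18845 μL total → factor 18845/45 = 418.78
Step 4: 70 μL brought to 3550 μL → factor 3550/70 = 50.714
Step 5: 420 μL brought to 20.2 mL → factor 20200/420 = 48.095
Overall dilution factor = 12.5 × 5 × 418.78 × 50.714 × 48.095 = 6.384 × 10^7
Stock = 0.0235 PFU/mL × 6.384 × 10^7 = 1.50 × 10^6 PFU/mL

1.50 × 10^6 PFU/mL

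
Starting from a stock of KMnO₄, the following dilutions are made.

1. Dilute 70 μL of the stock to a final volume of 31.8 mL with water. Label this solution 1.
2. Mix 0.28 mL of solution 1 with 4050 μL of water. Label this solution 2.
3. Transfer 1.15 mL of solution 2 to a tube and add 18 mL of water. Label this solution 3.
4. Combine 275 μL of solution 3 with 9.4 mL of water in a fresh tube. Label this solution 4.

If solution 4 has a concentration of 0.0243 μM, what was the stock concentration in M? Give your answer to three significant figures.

Step 1: 70 μL brought to 31.8 mL → factor 31800/70 = 454.29
Step 2: 0.28 mL + 4050 μL = 4.33 mL total → factor 4.33/0.28 = 15.464
Step 3: 1.15 mL + 18 mL = 19.15 mL total → factor 19.15/1.15 = 16.652
Step 4: 275 μL + 9.4 mL = 9675 μL total → factor 9675/275 = 35.182
Overall dilution factor = 454.29 × 15.464 × 16.652 × 35.182 = 4.1157 × 10^6
Stock = 0.0243 μM × 4.1157 × 10^6 = 1.000 × 10^5 μM = 0.100 M

0.100 M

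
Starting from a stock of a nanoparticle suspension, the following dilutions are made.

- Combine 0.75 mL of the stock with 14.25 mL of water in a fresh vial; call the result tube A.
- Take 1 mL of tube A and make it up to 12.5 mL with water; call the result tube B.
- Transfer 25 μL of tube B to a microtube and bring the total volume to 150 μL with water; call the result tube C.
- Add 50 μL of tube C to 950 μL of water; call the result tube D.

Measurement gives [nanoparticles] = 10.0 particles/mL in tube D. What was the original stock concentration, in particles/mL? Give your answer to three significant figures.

Step 1: 0.75 mL + 14.25 mL = 15 mL total → factor 15/0.75 = 20
Step 2: 1 mL brought to 12.5 mL → factor 12.5/1 = 12.5
Step 3: 25 μL brought to 150 μL → factor 150/25 = 6
Step 4: 50 μL + 950 μL = 1000 μL total → factor 1000/50 = 20
Overall dilution factor = 20 × 12.5 × 6 × 20 = 30000
Stock = 10.0 particles/mL × 30000 = 3.00 × 10^5 particles/mL

3.00 × 10^5 particles/mL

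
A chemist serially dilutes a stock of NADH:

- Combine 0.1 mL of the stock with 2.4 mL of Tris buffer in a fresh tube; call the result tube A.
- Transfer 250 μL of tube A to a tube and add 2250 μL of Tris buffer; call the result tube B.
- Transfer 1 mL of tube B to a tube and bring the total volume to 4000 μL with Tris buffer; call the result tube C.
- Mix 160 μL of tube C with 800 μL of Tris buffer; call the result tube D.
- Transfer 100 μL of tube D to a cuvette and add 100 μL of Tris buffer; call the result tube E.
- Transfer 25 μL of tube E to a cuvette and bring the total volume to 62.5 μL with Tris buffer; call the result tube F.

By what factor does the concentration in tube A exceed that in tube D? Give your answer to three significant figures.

Step 1: 0.1 mL + 2.4 mL = 2.5 mL total → factor 2.5/0.1 = 25
Step 2: 250 μL + 2250 μL = 2500 μL total → factor 2500/250 = 10
Step 3: 1 mL brought to 4000 μL → factor 4/1 = 4
Step 4: 160 μL + 800 μL = 960 μL total → factor 960/160 = 6
Dilution factor to tube A = 25; to tube D = 6000
[tube A]/[tube D] = (factor to tube D)/(factor to tube A) = 6000/25 = 240

240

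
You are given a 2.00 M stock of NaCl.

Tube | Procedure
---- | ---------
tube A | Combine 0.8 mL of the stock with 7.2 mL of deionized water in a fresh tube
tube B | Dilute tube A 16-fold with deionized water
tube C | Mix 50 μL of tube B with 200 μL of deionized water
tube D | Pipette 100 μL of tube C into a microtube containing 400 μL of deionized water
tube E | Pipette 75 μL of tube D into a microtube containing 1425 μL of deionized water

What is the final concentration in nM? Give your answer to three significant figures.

Step 1: 0.8 mL + 7.2 mL = 8 mL total → factor 8/0.8 = 10
Step 2: 16-fold → factor 16
Step 3: 50 μL + 200 μL = 250 μL total → factor 250/50 = 5
Step 4: 100 μL + 400 μL = 500 μL total → factor 500/100 = 5
Step 5: 75 μL + 1425 μL = 1500 μL total → factor 1500/75 = 20
Overall dilution factor = 10 × 16 × 5 × 5 × 20 = 80000
Final = 2.00 M / 80000 = 2.500 × 10^-5 M = 2.50 × 10^4 nM

2.50 × 10^4 nM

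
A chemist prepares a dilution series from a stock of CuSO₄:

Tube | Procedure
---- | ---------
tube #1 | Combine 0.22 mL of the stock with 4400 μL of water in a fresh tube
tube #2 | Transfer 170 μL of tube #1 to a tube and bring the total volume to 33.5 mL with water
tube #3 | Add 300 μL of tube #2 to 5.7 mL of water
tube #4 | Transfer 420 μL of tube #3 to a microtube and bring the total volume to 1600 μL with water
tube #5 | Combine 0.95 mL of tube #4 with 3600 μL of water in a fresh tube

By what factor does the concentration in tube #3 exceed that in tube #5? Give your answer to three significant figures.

Step 1: 0.22 mL + 4400 μL = 4.62 mL total → factor 4.62/0.22 = 21
Step 2: 170 μL brought to 33.5 mL → factor 33500/170 = 197.06
Step 3: 300 μL + 5.7 mL = 6000 μL total → factor 6000/300 = 20
Step 4: 420 μL brought to 1600 μL → factor 1600/420 = 3.8095
Step 5: 0.95 mL + 3600 μL = 4.55 mL total → factor 4.55/0.95 = 4.7895
Dilution factor to tube #3 = 82765; to tube #5 = 1.5101 × 10^6
[tube #3]/[tube #5] = (factor to tube #5)/(factor to tube #3) = 1.5101 × 10^6/82765 = 18.2

18.2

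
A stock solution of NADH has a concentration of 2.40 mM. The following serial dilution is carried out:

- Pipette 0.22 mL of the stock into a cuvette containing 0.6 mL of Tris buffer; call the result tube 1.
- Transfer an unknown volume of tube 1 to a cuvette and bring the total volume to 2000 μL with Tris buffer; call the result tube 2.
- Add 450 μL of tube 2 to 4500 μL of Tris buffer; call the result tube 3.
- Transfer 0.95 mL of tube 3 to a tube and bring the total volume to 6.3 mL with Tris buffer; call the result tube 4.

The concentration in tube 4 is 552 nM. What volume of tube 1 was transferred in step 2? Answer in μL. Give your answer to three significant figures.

125 μL

Step 1: 0.22 mL + 0.6 mL = 0.82 mL total → factor 0.82/0.22 = 3.7273
Step 2: v brought to 2000 μL → factor = 2000 μL/v
Step 3: 450 μL + 4500 μL = 4950 μL total → factor 4950/450 = 11
Step 4: 0.95 mL brought to 6.3 mL → factor 6.3/0.95 = 6.6316
Product of known-step factors = 271.89
Overall factor = 2.40 mM / (552 nM) = 4347.8
Step-2 factor = 4347.8 / 271.89 = 15.991
v = 2000 μL / 15.991 = 125 μL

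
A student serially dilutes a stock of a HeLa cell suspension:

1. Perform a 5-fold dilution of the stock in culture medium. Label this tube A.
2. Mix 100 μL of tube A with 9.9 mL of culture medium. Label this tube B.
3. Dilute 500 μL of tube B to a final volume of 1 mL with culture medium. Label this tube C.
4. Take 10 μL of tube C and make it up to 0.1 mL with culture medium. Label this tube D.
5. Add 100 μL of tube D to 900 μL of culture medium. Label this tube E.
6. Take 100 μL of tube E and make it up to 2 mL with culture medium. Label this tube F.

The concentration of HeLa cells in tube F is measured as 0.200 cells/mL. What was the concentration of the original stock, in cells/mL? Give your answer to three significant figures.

4.00 × 10^5 cells/mL

Step 1: 5-fold → factor 5
Step 2: 100 μL + 9.9 mL = 10000 μL total → factor 10000/100 = 100
Step 3: 500 μL brought to 1 mL → factor 1000/500 = 2
Step 4: 10 μL brought to 0.1 mL → factor 100/10 = 10
Step 5: 100 μL + 900 μL = 1000 μL total → factor 1000/100 = 10
Step 6: 100 μL brought to 2 mL → factor 2000/100 = 20
Overall dilution factor = 5 × 100 × 2 × 10 × 10 × 20 = 2 × 10^6
Stock = 0.200 cells/mL × 2 × 10^6 = 4.00 × 10^5 cells/mL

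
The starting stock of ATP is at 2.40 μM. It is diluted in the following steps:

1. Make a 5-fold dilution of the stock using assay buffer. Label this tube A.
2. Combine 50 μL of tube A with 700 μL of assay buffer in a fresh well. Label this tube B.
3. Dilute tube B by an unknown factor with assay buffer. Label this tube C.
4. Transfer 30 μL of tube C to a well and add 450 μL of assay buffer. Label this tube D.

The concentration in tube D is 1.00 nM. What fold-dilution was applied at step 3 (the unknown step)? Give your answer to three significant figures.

2.00-fold

Step 1: 5-fold → factor 5
Step 2: 50 μL + 700 μL = 750 μL total → factor 750/50 = 15
Step 3: unknown factor x
Step 4: 30 μL + 450 μL = 480 μL total → factor 480/30 = 16
Product of known-step factors = 1200
Overall factor = 2.40 μM / (1.00 nM) = 2400
x = 2400 / 1200 = 2.00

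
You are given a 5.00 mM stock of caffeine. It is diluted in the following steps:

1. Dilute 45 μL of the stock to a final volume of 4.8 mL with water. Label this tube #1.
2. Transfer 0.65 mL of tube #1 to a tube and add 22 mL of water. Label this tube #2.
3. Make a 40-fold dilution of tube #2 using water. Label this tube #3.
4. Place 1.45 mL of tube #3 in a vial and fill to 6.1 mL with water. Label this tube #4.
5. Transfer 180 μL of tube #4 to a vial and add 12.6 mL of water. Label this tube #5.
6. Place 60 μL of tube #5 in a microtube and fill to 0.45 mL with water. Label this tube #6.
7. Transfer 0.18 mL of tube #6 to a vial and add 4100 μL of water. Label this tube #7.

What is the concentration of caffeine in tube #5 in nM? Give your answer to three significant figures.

Step 1: 45 μL brought to 4.8 mL → factor 4800/45 = 106.67
Step 2: 0.65 mL + 22 mL = 22.65 mL total → factor 22.65/0.65 = 34.846
Step 3: 40-fold → factor 40
Step 4: 1.45 mL brought to 6.1 mL → factor 6.1/1.45 = 4.2069
Step 5: 180 μL + 12.6 mL = 12780 μL total → factor 12780/180 = 71
Dilution factor through tube #5 = 106.67 × 34.846 × 40 × 4.2069 × 71 = 4.4408 × 10^7
[tube #5] = 5.00 mM / 4.4408 × 10^7 = 1.126 × 10^-7 mM = 0.113 nM

0.113 nM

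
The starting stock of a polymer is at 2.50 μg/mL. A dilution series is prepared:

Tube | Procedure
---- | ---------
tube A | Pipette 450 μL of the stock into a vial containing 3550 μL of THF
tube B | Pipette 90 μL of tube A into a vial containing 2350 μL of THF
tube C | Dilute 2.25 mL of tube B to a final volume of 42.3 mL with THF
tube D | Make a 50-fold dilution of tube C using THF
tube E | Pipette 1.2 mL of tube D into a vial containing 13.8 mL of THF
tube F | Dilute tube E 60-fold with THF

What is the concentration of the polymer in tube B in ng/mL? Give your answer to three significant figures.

Step 1: 450 μL + 3550 μL = 4000 μL total → factor 4000/450 = 8.8889
Step 2: 90 μL + 2350 μL = 2440 μL total → factor 2440/90 = 27.111
Dilution factor through tube B = 8.8889 × 27.111 = 240.99
[tube B] = 2.50 μg/mL / 240.99 = 0.01037 μg/mL = 10.4 ng/mL

10.4 ng/mL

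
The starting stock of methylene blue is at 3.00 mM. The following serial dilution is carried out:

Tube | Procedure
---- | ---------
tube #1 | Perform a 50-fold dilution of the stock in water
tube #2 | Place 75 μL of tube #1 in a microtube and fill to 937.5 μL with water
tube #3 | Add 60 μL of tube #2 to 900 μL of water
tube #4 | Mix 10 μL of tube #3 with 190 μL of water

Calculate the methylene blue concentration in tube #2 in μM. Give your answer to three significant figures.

4.80 μM

Step 1: 50-fold → factor 50
Step 2: 75 μL brought to 937.5 μL → factor 937.5/75 = 12.5
Dilution factor through tube #2 = 50 × 12.5 = 625
[tube #2] = 3.00 mM / 625 = 0.004800 mM = 4.80 μM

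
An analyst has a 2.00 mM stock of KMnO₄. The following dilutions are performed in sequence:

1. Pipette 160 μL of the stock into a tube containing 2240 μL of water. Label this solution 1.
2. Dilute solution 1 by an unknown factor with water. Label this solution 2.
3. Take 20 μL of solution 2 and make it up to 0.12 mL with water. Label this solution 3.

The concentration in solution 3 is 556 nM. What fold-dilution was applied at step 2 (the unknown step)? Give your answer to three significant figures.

Step 1: 160 μL + 2240 μL = 2400 μL total → factor 2400/160 = 15
Step 2: unknown factor x
Step 3: 20 μL brought to 0.12 mL → factor 120/20 = 6
Product of known-step factors = 90
Overall factor = 2.00 mM / (556 nM) = 3597.1
x = 3597.1 / 90 = 40.0

40.0-fold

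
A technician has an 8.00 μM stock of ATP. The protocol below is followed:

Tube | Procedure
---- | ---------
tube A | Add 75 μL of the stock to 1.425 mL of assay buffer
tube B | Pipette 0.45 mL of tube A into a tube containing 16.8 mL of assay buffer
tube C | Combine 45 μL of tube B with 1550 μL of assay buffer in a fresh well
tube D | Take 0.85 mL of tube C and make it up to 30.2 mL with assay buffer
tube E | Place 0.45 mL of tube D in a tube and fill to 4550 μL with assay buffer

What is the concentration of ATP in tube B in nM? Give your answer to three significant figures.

10.4 nM

Step 1: 75 μL + 1.425 mL = 1500 μL total → factor 1500/75 = 20
Step 2: 0.45 mL + 16.8 mL = 17.25 mL total → factor 17.25/0.45 = 38.333
Dilution factor through tube B = 20 × 38.333 = 766.67
[tube B] = 8.00 μM / 766.67 = 0.01043 μM = 10.4 nM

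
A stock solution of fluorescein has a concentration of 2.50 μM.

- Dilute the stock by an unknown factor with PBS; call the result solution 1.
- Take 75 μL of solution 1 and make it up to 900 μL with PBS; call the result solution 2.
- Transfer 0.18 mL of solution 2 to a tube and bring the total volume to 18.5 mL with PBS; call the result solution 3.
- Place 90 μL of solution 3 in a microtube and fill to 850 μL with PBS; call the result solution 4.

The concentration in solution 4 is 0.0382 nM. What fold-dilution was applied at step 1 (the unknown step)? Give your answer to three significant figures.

Step 1: unknown factor x
Step 2: 75 μL brought to 900 μL → factor 900/75 = 12
Step 3: 0.18 mL brought to 18.5 mL → factor 18.5/0.18 = 102.78
Step 4: 90 μL brought to 850 μL → factor 850/90 = 9.4444
Product of known-step factors = 11648
Overall factor = 2.50 μM / (0.0382 nM) = 65445
x = 65445 / 11648 = 5.62

5.62-fold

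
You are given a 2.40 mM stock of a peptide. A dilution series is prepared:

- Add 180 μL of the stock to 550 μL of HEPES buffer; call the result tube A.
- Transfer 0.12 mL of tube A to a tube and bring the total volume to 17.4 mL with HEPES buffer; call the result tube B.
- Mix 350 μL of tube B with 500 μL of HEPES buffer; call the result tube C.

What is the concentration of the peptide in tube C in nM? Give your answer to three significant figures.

Step 1: 180 μL + 550 μL = 730 μL total → factor 730/180 = 4.0556
Step 2: 0.12 mL brought to 17.4 mL → factor 17.4/0.12 = 145
Step 3: 350 μL + 500 μL = 850 μL total → factor 850/350 = 2.4286
Overall dilution factor = 4.0556 × 145 × 2.4286 = 1428.1
Final = 2.40 mM / 1428.1 = 0.001681 mM = 1.68 × 10^3 nM

1.68 × 10^3 nM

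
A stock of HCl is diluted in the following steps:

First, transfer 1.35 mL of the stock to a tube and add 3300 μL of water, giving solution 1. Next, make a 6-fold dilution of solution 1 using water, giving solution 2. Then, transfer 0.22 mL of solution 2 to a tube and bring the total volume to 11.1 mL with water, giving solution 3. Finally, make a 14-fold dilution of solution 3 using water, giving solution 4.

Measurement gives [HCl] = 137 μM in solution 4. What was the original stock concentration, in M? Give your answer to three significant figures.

2.00 M

Step 1: 1.35 mL + 3300 μL = 4.65 mL total → factor 4.65/1.35 = 3.4444
Step 2: 6-fold → factor 6
Step 3: 0.22 mL brought to 11.1 mL → factor 11.1/0.22 = 50.455
Step 4: 14-fold → factor 14
Overall dilution factor = 3.4444 × 6 × 50.455 × 14 = 14598
Stock = 137 μM × 14598 = 2.000 × 10^6 μM = 2.00 M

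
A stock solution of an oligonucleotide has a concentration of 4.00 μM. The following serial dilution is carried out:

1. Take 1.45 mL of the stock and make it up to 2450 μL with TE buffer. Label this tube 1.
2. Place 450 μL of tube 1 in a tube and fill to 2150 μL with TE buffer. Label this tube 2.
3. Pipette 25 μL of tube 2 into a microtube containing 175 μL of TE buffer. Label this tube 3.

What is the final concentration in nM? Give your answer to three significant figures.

61.9 nM

Step 1: 1.45 mL brought to 2450 μL → factor 2.45/1.45 = 1.6897
Step 2: 450 μL brought to 2150 μL → factor 2150/450 = 4.7778
Step 3: 25 μL + 175 μL = 200 μL total → factor 200/25 = 8
Overall dilution factor = 1.6897 × 4.7778 × 8 = 64.582
Final = 4.00 μM / 64.582 = 0.06194 μM = 61.9 nM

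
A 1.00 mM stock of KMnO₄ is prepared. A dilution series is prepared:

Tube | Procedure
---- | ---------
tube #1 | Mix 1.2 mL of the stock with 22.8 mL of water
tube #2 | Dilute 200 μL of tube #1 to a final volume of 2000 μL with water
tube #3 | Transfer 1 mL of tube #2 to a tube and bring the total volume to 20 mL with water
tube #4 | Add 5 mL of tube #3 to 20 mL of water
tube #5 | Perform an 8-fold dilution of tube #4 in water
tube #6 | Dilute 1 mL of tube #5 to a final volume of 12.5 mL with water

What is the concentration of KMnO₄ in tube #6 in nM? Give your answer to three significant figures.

Step 1: 1.2 mL + 22.8 mL = 24 mL total → factor 24/1.2 = 20
Step 2: 200 μL brought to 2000 μL → factor 2000/200 = 10
Step 3: 1 mL brought to 20 mL → factor 20/1 = 20
Step 4: 5 mL + 20 mL = 25 mL total → factor 25/5 = 5
Step 5: 8-fold → factor 8
Step 6: 1 mL brought to 12.5 mL → factor 12.5/1 = 12.5
Overall dilution factor = 20 × 10 × 20 × 5 × 8 × 12.5 = 2 × 10^6
Final = 1.00 mM / 2 × 10^6 = 5.000 × 10^-7 mM = 0.500 nM

0.500 nM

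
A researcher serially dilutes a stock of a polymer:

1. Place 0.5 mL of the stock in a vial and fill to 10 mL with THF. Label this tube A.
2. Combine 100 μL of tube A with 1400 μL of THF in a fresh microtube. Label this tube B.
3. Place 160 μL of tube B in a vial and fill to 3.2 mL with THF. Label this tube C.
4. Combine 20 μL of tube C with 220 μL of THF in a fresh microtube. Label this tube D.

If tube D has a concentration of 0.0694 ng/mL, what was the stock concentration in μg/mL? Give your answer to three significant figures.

Step 1: 0.5 mL brought to 10 mL → factor 10/0.5 = 20
Step 2: 100 μL + 1400 μL = 1500 μL total → factor 1500/100 = 15
Step 3: 160 μL brought to 3.2 mL → factor 3200/160 = 20
Step 4: 20 μL + 220 μL = 240 μL total → factor 240/20 = 12
Overall dilution factor = 20 × 15 × 20 × 12 = 72000
Stock = 0.0694 ng/mL × 72000 = 4997 ng/mL = 5.00 μg/mL

5.00 μg/mL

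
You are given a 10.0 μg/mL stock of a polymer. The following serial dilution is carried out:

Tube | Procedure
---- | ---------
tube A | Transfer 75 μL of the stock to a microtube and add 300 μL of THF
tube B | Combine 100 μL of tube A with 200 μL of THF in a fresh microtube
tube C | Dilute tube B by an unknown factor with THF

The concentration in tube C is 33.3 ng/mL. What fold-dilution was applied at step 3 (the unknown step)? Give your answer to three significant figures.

Step 1: 75 μL + 300 μL = 375 μL total → factor 375/75 = 5
Step 2: 100 μL + 200 μL = 300 μL total → factor 300/100 = 3
Step 3: unknown factor x
Product of known-step factors = 15
Overall factor = 10.0 μg/mL / (33.3 ng/mL) = 300.3
x = 300.3 / 15 = 20.0

20.0-fold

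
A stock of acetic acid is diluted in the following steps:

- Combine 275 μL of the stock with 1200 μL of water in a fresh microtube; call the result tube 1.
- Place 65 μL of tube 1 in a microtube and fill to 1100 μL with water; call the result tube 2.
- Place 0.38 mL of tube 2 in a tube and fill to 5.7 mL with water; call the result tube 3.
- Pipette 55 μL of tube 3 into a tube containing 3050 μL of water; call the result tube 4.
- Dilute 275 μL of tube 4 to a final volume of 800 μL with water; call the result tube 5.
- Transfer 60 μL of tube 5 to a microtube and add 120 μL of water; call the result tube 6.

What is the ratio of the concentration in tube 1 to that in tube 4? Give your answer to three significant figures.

Step 1: 275 μL + 1200 μL = 1475 μL total → factor 1475/275 = 5.3636
Step 2: 65 μL brought to 1100 μL → factor 1100/65 = 16.923
Step 3: 0.38 mL brought to 5.7 mL → factor 5.7/0.38 = 15
Step 4: 55 μL + 3050 μL = 3105 μL total → factor 3105/55 = 56.455
Dilution factor to tube 1 = 5.3636; to tube 4 = 76865
[tube 1]/[tube 4] = (factor to tube 4)/(factor to tube 1) = 76865/5.3636 = 1.43 × 10^4

1.43 × 10^4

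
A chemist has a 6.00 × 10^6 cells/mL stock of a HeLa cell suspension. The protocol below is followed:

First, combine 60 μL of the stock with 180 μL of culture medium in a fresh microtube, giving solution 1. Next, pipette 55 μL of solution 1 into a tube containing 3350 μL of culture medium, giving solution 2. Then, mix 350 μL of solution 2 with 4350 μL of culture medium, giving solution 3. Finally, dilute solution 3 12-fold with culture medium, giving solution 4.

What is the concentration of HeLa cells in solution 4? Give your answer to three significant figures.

150 cells/mL

Step 1: 60 μL + 180 μL = 240 μL total → factor 240/60 = 4
Step 2: 55 μL + 3350 μL = 3405 μL total → factor 3405/55 = 61.909
Step 3: 350 μL + 4350 μL = 4700 μL total → factor 4700/350 = 13.429
Step 4: 12-fold → factor 12
Overall dilution factor = 4 × 61.909 × 13.429 × 12 = 39905
Final = 6.00 × 10^6 cells/mL / 39905 = 150 cells/mL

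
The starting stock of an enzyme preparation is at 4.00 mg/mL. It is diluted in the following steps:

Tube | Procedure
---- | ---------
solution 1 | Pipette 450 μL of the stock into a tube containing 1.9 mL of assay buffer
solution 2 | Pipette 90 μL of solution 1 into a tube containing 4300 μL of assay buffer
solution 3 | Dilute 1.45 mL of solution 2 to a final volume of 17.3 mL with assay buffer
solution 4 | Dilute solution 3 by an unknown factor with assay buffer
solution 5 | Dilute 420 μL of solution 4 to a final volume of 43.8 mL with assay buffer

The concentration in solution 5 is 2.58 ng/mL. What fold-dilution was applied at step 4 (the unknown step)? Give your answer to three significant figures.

4.89-fold

Step 1: 450 μL + 1.9 mL = 2350 μL total → factor 2350/450 = 5.2222
Step 2: 90 μL + 4300 μL = 4390 μL total → factor 4390/90 = 48.778
Step 3: 1.45 mL brought to 17.3 mL → factor 17.3/1.45 = 11.931
Step 4: unknown factor x
Step 5: 420 μL brought to 43.8 mL → factor 43800/420 = 104.29
Product of known-step factors = 3.1694 × 10^5
Overall factor = 4.00 mg/mL / (2.58 ng/mL) = 1.5504 × 10^6
x = 1.5504 × 10^6 / 3.1694 × 10^5 = 4.89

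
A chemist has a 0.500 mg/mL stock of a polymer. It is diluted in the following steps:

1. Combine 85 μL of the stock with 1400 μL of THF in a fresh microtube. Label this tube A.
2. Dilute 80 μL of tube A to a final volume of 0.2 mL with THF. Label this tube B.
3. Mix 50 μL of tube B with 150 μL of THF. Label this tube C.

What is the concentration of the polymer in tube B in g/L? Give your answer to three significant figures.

0.0114 g/L

Step 1: 85 μL + 1400 μL = 1485 μL total → factor 1485/85 = 17.471
Step 2: 80 μL brought to 0.2 mL → factor 200/80 = 2.5
Dilution factor through tube B = 17.471 × 2.5 = 43.676
[tube B] = 0.500 mg/mL / 43.676 = 0.01145 mg/mL = 0.0114 g/L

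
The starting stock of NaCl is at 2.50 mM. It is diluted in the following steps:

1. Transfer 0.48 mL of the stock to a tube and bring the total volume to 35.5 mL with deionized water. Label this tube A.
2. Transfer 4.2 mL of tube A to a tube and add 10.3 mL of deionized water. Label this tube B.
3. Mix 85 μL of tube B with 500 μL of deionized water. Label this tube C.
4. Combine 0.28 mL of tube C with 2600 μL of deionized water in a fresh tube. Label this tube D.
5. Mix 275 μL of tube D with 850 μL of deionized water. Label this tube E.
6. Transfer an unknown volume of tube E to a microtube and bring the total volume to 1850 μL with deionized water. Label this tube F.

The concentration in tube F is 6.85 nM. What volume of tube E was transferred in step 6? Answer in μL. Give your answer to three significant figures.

375 μL

Step 1: 0.48 mL brought to 35.5 mL → factor 35.5/0.48 = 73.958
Step 2: 4.2 mL + 10.3 mL = 14.5 mL total → factor 14.5/4.2 = 3.4524
Step 3: 85 μL + 500 μL = 585 μL total → factor 585/85 = 6.8824
Step 4: 0.28 mL + 2600 μL = 2.88 mL total → factor 2.88/0.28 = 10.286
Step 5: 275 μL + 850 μL = 1125 μL total → factor 1125/275 = 4.0909
Step 6: v brought to 1850 μL → factor = 1850 μL/v
Product of known-step factors = 73943
Overall factor = 2.50 mM / (6.85 nM) = 3.6496 × 10^5
Step-6 factor = 3.6496 × 10^5 / 73943 = 4.9357
v = 1850 μL / 4.9357 = 375 μL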